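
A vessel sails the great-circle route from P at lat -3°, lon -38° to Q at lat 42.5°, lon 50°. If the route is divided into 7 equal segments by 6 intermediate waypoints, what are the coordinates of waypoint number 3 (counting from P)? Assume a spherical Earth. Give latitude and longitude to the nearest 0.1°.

≈ lat 22.5°, lon -8.0°

Write both endpoints as unit vectors p₁, p₂ with components (cos φ cos λ, cos φ sin λ, sin φ).
The central angle between the endpoints is δ = arccos(p₁·p₂) ≈ 1.580 rad (90.6°).
Interpolate at f = 3/7 with slerp weights a = sin((1−f)δ)/sin δ ≈ 0.785, b = sin(fδ)/sin δ ≈ 0.627.
p = a·p₁ + b·p₂ ≈ (0.915, -0.129, 0.382); φ = arcsin(p_z) ≈ 22.48°, λ = atan2(p_y, p_x) ≈ -8.01°.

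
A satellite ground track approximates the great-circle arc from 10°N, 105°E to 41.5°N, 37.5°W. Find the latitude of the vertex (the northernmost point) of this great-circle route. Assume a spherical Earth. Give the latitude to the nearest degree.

The great circle lies in the plane with unit normal n̂ = (p₁ × p₂)/|p₁ × p₂|.
Here n̂_z ≈ -0.509; the vertex latitude is φ_max = arccos|n̂_z| ≈ 59.4°.
Check via Clairaut: cos φ_max = |cos φ₁| · sin C = cos(10.0°)·sin(31.1°) ≈ 0.509, again giving ≈ 59.4°.

≈ 59°N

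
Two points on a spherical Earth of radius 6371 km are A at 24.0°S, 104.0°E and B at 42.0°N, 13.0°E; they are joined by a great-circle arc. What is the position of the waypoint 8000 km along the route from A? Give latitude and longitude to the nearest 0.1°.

From cos δ = sin φ₁ sin φ₂ + cos φ₁ cos φ₂ cos Δλ, the central angle is δ ≈ 1.859 rad (106.5°). The total great-circle distance is δ·R ≈ 1.859 × 6371 ≈ 11842 km, so the target fraction is f = 8000/11842 ≈ 0.676.
Interpolate at f ≈ 0.676 with slerp weights a = sin((1−f)δ)/sin δ ≈ 0.592, b = sin(fδ)/sin δ ≈ 0.992.
p = a·p₁ + b·p₂ ≈ (0.587, 0.690, 0.423); φ = arcsin(p_z) ≈ 25.02°, λ = atan2(p_y, p_x) ≈ 49.60°.

≈ 25.0°N, 49.6°E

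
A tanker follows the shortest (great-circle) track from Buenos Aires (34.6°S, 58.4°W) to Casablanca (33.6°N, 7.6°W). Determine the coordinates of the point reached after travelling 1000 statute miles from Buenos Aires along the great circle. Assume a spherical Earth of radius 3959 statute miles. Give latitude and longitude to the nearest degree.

≈ 23°S, 48°W

From cos δ = sin φ₁ sin φ₂ + cos φ₁ cos φ₂ cos Δλ, the central angle is δ ≈ 1.451 rad (83.2°). The total great-circle distance is δ·R ≈ 1.451 × 3959 ≈ 5746 mi, so the target fraction is f = 1000/5746 ≈ 0.174.
Interpolate at f ≈ 0.174 with slerp weights a = sin((1−f)δ)/sin δ ≈ 0.938, b = sin(fδ)/sin δ ≈ 0.252.
p = a·p₁ + b·p₂ ≈ (0.613, -0.686, -0.394); φ = arcsin(p_z) ≈ -23.17°, λ = atan2(p_y, p_x) ≈ -48.22°.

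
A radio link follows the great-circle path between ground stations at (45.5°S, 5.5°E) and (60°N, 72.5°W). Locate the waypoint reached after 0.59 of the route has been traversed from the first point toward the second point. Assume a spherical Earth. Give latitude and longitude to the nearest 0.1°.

≈ (19.2°N, 30.6°W)

The haversine formula gives a central angle δ ≈ 2.147 rad (123.0°) between the endpoints.
Interpolate at f = 0.59 with slerp weights a = sin((1−f)δ)/sin δ ≈ 0.919, b = sin(fδ)/sin δ ≈ 1.138.
p = a·p₁ + b·p₂ ≈ (0.812, -0.481, 0.330); φ = arcsin(p_z) ≈ 19.25°, λ = atan2(p_y, p_x) ≈ -30.62°.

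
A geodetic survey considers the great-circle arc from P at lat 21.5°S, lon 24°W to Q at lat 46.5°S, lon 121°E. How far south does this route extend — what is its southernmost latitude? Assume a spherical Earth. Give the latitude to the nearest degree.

The great circle lies in the plane with unit normal n̂ = (p₁ × p₂)/|p₁ × p₂|.
Here n̂_z ≈ +0.380; the vertex latitude is φ_max = arccos|n̂_z| ≈ 67.6°.
Check via Clairaut: cos φ_max = |cos φ₁| · sin C = cos(21.5°)·sin(155.9°) ≈ 0.380, again giving ≈ 67.6°.

≈ 68°S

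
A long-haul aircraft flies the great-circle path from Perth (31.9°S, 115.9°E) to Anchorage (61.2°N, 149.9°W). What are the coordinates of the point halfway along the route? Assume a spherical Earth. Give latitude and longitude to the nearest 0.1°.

From cos δ = sin φ₁ sin φ₂ + cos φ₁ cos φ₂ cos Δλ, the central angle is δ ≈ 2.086 rad (119.5°).
Interpolate at f = 1/2 with slerp weights a = sin((1−f)δ)/sin δ ≈ 0.993, b = sin(fδ)/sin δ ≈ 0.993.
p = a·p₁ + b·p₂ ≈ (-0.782, 0.518, 0.345); φ = arcsin(p_z) ≈ 20.21°, λ = atan2(p_y, p_x) ≈ 146.46°.

≈ (20.2°N, 146.5°E)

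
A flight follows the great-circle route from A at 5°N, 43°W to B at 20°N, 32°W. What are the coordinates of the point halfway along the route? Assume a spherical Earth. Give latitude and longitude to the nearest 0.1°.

Write both endpoints as unit vectors p₁, p₂ with components (cos φ cos λ, cos φ sin λ, sin φ).
The central angle between the endpoints is δ = arccos(p₁·p₂) ≈ 0.322 rad (18.4°).
Interpolate at f = 1/2 with slerp weights a = sin((1−f)δ)/sin δ ≈ 0.507, b = sin(fδ)/sin δ ≈ 0.507.
p = a·p₁ + b·p₂ ≈ (0.773, -0.596, 0.217); φ = arcsin(p_z) ≈ 12.56°, λ = atan2(p_y, p_x) ≈ -37.66°.

≈ 12.6°N, 37.7°W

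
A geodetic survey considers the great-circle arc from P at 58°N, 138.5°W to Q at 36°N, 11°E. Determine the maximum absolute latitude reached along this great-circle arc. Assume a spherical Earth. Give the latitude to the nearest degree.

The great circle lies in the plane with unit normal n̂ = (p₁ × p₂)/|p₁ × p₂|.
Here n̂_z ≈ +0.219; the vertex latitude is φ_max = arccos|n̂_z| ≈ 77.3°.
Check via Clairaut: cos φ_max = |cos φ₁| · sin C = cos(58.0°)·sin(24.5°) ≈ 0.219, again giving ≈ 77.3°.

≈ 77°N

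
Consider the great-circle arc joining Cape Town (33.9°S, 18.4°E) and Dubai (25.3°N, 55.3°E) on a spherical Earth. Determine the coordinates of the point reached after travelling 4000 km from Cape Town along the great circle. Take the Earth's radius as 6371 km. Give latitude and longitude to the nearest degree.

From cos δ = sin φ₁ sin φ₂ + cos φ₁ cos φ₂ cos Δλ, the central angle is δ ≈ 1.201 rad (68.8°). The total great-circle distance is δ·R ≈ 1.201 × 6371 ≈ 7650 km, so the target fraction is f = 4000/7650 ≈ 0.523.
Interpolate at f ≈ 0.523 with slerp weights a = sin((1−f)δ)/sin δ ≈ 0.581, b = sin(fδ)/sin δ ≈ 0.630.
p = a·p₁ + b·p₂ ≈ (0.782, 0.621, -0.055); φ = arcsin(p_z) ≈ -3.15°, λ = atan2(p_y, p_x) ≈ 38.43°.

≈ 3°S, 38°E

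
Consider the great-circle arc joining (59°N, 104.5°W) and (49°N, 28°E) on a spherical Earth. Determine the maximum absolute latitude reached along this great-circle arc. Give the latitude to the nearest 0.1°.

The great circle lies in the plane with unit normal n̂ = (p₁ × p₂)/|p₁ × p₂|.
Here n̂_z ≈ +0.274; the vertex latitude is φ_max = arccos|n̂_z| ≈ 74.1°.

≈ 74.1°N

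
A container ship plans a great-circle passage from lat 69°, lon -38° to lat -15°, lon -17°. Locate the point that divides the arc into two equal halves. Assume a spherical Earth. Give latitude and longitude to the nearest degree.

≈ lat 27°, lon -23°

Write both endpoints as unit vectors p₁, p₂ with components (cos φ cos λ, cos φ sin λ, sin φ).
The central angle between the endpoints is δ = arccos(p₁·p₂) ≈ 1.489 rad (85.3°).
Interpolate at f = 1/2 with slerp weights a = sin((1−f)δ)/sin δ ≈ 0.680, b = sin(fδ)/sin δ ≈ 0.680.
p = a·p₁ + b·p₂ ≈ (0.820, -0.342, 0.459); φ = arcsin(p_z) ≈ 27.31°, λ = atan2(p_y, p_x) ≈ -22.64°.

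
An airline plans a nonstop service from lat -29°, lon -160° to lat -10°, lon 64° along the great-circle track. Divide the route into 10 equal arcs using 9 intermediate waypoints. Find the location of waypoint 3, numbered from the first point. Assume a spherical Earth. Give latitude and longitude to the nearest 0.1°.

From cos δ = sin φ₁ sin φ₂ + cos φ₁ cos φ₂ cos Δλ, the central angle is δ ≈ 2.136 rad (122.4°).
Interpolate at f = 3/10 with slerp weights a = sin((1−f)δ)/sin δ ≈ 1.181, b = sin(fδ)/sin δ ≈ 0.708.
p = a·p₁ + b·p₂ ≈ (-0.665, 0.273, -0.695); φ = arcsin(p_z) ≈ -44.05°, λ = atan2(p_y, p_x) ≈ 157.65°.

≈ lat -44.0°, lon 157.6°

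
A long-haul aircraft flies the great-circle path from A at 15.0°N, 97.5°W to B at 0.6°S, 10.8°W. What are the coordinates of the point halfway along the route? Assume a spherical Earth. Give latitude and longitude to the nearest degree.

≈ 10°N, 53°W

Convert each endpoint to a unit vector on the sphere (x = cos φ cos λ, y = cos φ sin λ, z = sin φ).
The central angle between the endpoints is δ = arccos(p₁·p₂) ≈ 1.518 rad (87.0°).
Interpolate at f = 1/2 with slerp weights a = sin((1−f)δ)/sin δ ≈ 0.689, b = sin(fδ)/sin δ ≈ 0.689.
p = a·p₁ + b·p₂ ≈ (0.590, -0.789, 0.171); φ = arcsin(p_z) ≈ 9.85°, λ = atan2(p_y, p_x) ≈ -53.21°.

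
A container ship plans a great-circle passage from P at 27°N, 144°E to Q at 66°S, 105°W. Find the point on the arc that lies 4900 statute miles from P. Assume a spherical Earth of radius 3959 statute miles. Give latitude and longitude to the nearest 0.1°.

≈ 37.0°S, 176.4°E

Convert each endpoint to a unit vector on the sphere (x = cos φ cos λ, y = cos φ sin λ, z = sin φ).
The central angle between the endpoints is δ = arccos(p₁·p₂) ≈ 2.147 rad (123.0°). The total great-circle distance is δ·R ≈ 2.147 × 3959 ≈ 8499 mi, so the target fraction is f = 4900/8499 ≈ 0.577.
Interpolate at f ≈ 0.577 with slerp weights a = sin((1−f)δ)/sin δ ≈ 0.941, b = sin(fδ)/sin δ ≈ 1.127.
p = a·p₁ + b·p₂ ≈ (-0.797, 0.050, -0.602); φ = arcsin(p_z) ≈ -37.04°, λ = atan2(p_y, p_x) ≈ 176.41°.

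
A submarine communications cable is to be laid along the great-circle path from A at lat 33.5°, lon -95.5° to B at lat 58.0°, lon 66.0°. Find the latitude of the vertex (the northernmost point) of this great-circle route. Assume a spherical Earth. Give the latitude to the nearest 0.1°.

≈ 81.9°

The great circle lies in the plane with unit normal n̂ = (p₁ × p₂)/|p₁ × p₂|.
Here n̂_z ≈ +0.140; the vertex latitude is φ_max = arccos|n̂_z| ≈ 81.9°.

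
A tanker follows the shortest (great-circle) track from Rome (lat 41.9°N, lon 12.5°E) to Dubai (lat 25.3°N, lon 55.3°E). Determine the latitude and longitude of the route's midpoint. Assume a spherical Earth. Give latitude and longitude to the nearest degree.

Convert each endpoint to a unit vector on the sphere (x = cos φ cos λ, y = cos φ sin λ, z = sin φ).
The central angle between the endpoints is δ = arccos(p₁·p₂) ≈ 0.677 rad (38.8°).
Interpolate at f = 1/2 with slerp weights a = sin((1−f)δ)/sin δ ≈ 0.530, b = sin(fδ)/sin δ ≈ 0.530.
p = a·p₁ + b·p₂ ≈ (0.658, 0.479, 0.581); φ = arcsin(p_z) ≈ 35.49°, λ = atan2(p_y, p_x) ≈ 36.08°.

≈ lat 35°N, lon 36°E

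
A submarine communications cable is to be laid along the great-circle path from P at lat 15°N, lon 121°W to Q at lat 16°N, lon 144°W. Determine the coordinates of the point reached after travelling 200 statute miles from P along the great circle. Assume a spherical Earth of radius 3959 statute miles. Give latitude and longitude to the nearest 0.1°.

Convert each endpoint to a unit vector on the sphere (x = cos φ cos λ, y = cos φ sin λ, z = sin φ).
The central angle between the endpoints is δ = arccos(p₁·p₂) ≈ 0.387 rad (22.2°). The total great-circle distance is δ·R ≈ 0.387 × 3959 ≈ 1532 mi, so the target fraction is f = 200/1532 ≈ 0.131.
Interpolate at f ≈ 0.131 with slerp weights a = sin((1−f)δ)/sin δ ≈ 0.875, b = sin(fδ)/sin δ ≈ 0.134.
p = a·p₁ + b·p₂ ≈ (-0.539, -0.800, 0.263); φ = arcsin(p_z) ≈ 15.27°, λ = atan2(p_y, p_x) ≈ -123.99°.

≈ lat 15.3°N, lon 124.0°W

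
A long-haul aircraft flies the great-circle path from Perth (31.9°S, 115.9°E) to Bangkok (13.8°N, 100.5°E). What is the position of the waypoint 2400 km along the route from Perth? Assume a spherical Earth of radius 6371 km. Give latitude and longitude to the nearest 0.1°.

From cos δ = sin φ₁ sin φ₂ + cos φ₁ cos φ₂ cos Δλ, the central angle is δ ≈ 0.838 rad (48.0°). The total great-circle distance is δ·R ≈ 0.838 × 6371 ≈ 5340 km, so the target fraction is f = 2400/5340 ≈ 0.449.
Interpolate at f ≈ 0.449 with slerp weights a = sin((1−f)δ)/sin δ ≈ 0.599, b = sin(fδ)/sin δ ≈ 0.495.
p = a·p₁ + b·p₂ ≈ (-0.310, 0.930, -0.198); φ = arcsin(p_z) ≈ -11.45°, λ = atan2(p_y, p_x) ≈ 108.42°.

≈ 11.4°S, 108.4°E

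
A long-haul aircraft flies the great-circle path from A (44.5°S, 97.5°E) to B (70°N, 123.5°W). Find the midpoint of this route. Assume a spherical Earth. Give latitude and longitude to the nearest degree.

≈ (25°N, 124°E)

From cos δ = sin φ₁ sin φ₂ + cos φ₁ cos φ₂ cos Δλ, the central angle is δ ≈ 2.573 rad (147.4°).
Interpolate at f = 1/2 with slerp weights a = sin((1−f)δ)/sin δ ≈ 1.783, b = sin(fδ)/sin δ ≈ 1.783.
p = a·p₁ + b·p₂ ≈ (-0.503, 0.752, 0.426); φ = arcsin(p_z) ≈ 25.20°, λ = atan2(p_y, p_x) ≈ 123.74°.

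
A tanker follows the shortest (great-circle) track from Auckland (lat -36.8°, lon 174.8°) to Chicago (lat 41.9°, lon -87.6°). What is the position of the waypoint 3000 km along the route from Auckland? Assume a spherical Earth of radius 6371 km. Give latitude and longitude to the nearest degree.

Convert each endpoint to a unit vector on the sphere (x = cos φ cos λ, y = cos φ sin λ, z = sin φ).
The central angle between the endpoints is δ = arccos(p₁·p₂) ≈ 2.070 rad (118.6°). The total great-circle distance is δ·R ≈ 2.070 × 6371 ≈ 13189 km, so the target fraction is f = 3000/13189 ≈ 0.227.
Interpolate at f ≈ 0.227 with slerp weights a = sin((1−f)δ)/sin δ ≈ 1.139, b = sin(fδ)/sin δ ≈ 0.517.
p = a·p₁ + b·p₂ ≈ (-0.892, -0.302, -0.337); φ = arcsin(p_z) ≈ -19.69°, λ = atan2(p_y, p_x) ≈ -161.31°.

≈ lat -20°, lon -161°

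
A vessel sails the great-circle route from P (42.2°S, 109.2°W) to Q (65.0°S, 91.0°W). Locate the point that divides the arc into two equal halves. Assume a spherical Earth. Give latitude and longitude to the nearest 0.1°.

The haversine formula gives a central angle δ ≈ 0.437 rad (25.0°) between the endpoints.
Interpolate at f = 1/2 with slerp weights a = sin((1−f)δ)/sin δ ≈ 0.512, b = sin(fδ)/sin δ ≈ 0.512.
p = a·p₁ + b·p₂ ≈ (-0.129, -0.575, -0.808); φ = arcsin(p_z) ≈ -53.92°, λ = atan2(p_y, p_x) ≈ -102.61°.

≈ (53.9°S, 102.6°W)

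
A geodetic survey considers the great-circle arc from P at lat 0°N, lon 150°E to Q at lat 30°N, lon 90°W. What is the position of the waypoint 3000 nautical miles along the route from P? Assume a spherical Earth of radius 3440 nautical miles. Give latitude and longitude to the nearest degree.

≈ lat 25°N, lon 165°W

Convert each endpoint to a unit vector on the sphere (x = cos φ cos λ, y = cos φ sin λ, z = sin φ).
The central angle between the endpoints is δ = arccos(p₁·p₂) ≈ 2.019 rad (115.7°). The total great-circle distance is δ·R ≈ 2.019 × 3440 ≈ 6944 nmi, so the target fraction is f = 3000/6944 ≈ 0.432.
Interpolate at f ≈ 0.432 with slerp weights a = sin((1−f)δ)/sin δ ≈ 1.011, b = sin(fδ)/sin δ ≈ 0.849.
p = a·p₁ + b·p₂ ≈ (-0.876, -0.230, 0.425); φ = arcsin(p_z) ≈ 25.13°, λ = atan2(p_y, p_x) ≈ -165.27°.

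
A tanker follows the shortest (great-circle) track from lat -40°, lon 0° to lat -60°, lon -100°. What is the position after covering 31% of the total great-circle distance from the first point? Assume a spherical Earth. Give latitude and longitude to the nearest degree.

≈ lat -54°, lon -18°

The haversine formula gives a central angle δ ≈ 1.059 rad (60.6°) between the endpoints.
Interpolate at f = 0.31 with slerp weights a = sin((1−f)δ)/sin δ ≈ 0.765, b = sin(fδ)/sin δ ≈ 0.370.
p = a·p₁ + b·p₂ ≈ (0.554, -0.182, -0.812); φ = arcsin(p_z) ≈ -54.31°, λ = atan2(p_y, p_x) ≈ -18.19°.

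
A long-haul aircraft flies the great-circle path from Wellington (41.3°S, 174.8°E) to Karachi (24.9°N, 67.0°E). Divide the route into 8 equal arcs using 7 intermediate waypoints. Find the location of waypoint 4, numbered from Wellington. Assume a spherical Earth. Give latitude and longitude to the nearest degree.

≈ 14°S, 114°E

Convert each endpoint to a unit vector on the sphere (x = cos φ cos λ, y = cos φ sin λ, z = sin φ).
The central angle between the endpoints is δ = arccos(p₁·p₂) ≈ 2.079 rad (119.1°).
Interpolate at f = 4/8 with slerp weights a = sin((1−f)δ)/sin δ ≈ 0.986, b = sin(fδ)/sin δ ≈ 0.986.
p = a·p₁ + b·p₂ ≈ (-0.388, 0.891, -0.236); φ = arcsin(p_z) ≈ -13.63°, λ = atan2(p_y, p_x) ≈ 113.56°.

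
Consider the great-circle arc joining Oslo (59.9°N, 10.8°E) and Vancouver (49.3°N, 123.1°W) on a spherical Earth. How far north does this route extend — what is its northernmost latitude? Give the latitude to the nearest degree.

The great circle lies in the plane with unit normal n̂ = (p₁ × p₂)/|p₁ × p₂|.
Here n̂_z ≈ -0.261; the vertex latitude is φ_max = arccos|n̂_z| ≈ 74.9°.

≈ 75°N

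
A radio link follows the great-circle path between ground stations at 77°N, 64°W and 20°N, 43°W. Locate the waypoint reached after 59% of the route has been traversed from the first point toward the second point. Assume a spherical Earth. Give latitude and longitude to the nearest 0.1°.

≈ 43.6°N, 46.0°W

Write both endpoints as unit vectors p₁, p₂ with components (cos φ cos λ, cos φ sin λ, sin φ).
The central angle between the endpoints is δ = arccos(p₁·p₂) ≈ 1.011 rad (58.0°).
Interpolate at f = 0.59 with slerp weights a = sin((1−f)δ)/sin δ ≈ 0.475, b = sin(fδ)/sin δ ≈ 0.663.
p = a·p₁ + b·p₂ ≈ (0.503, -0.521, 0.690); φ = arcsin(p_z) ≈ 43.63°, λ = atan2(p_y, p_x) ≈ -46.03°.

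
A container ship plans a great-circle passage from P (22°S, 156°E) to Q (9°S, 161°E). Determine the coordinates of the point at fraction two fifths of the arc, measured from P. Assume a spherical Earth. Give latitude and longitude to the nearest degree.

≈ (17°S, 158°E)

Write both endpoints as unit vectors p₁, p₂ with components (cos φ cos λ, cos φ sin λ, sin φ).
The central angle between the endpoints is δ = arccos(p₁·p₂) ≈ 0.242 rad (13.9°).
Interpolate at f = 2/5 with slerp weights a = sin((1−f)δ)/sin δ ≈ 0.604, b = sin(fδ)/sin δ ≈ 0.403.
p = a·p₁ + b·p₂ ≈ (-0.888, 0.357, -0.289); φ = arcsin(p_z) ≈ -16.81°, λ = atan2(p_y, p_x) ≈ 158.08°.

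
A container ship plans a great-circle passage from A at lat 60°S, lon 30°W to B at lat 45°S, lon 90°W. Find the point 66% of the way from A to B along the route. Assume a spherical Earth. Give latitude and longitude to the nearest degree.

≈ lat 53°S, lon 75°W

The haversine formula gives a central angle δ ≈ 0.661 rad (37.9°) between the endpoints.
Interpolate at f = 0.66 with slerp weights a = sin((1−f)δ)/sin δ ≈ 0.363, b = sin(fδ)/sin δ ≈ 0.688.
p = a·p₁ + b·p₂ ≈ (0.157, -0.577, -0.801); φ = arcsin(p_z) ≈ -53.24°, λ = atan2(p_y, p_x) ≈ -74.77°.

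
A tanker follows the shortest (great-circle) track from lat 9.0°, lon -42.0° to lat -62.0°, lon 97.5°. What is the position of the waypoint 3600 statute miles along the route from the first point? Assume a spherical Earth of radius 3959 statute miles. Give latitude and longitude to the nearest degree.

≈ lat -39°, lon -21°

From cos δ = sin φ₁ sin φ₂ + cos φ₁ cos φ₂ cos Δλ, the central angle is δ ≈ 2.084 rad (119.4°). The total great-circle distance is δ·R ≈ 2.084 × 3959 ≈ 8249 mi, so the target fraction is f = 3600/8249 ≈ 0.436.
Interpolate at f ≈ 0.436 with slerp weights a = sin((1−f)δ)/sin δ ≈ 1.059, b = sin(fδ)/sin δ ≈ 0.906.
p = a·p₁ + b·p₂ ≈ (0.722, -0.278, -0.634); φ = arcsin(p_z) ≈ -39.35°, λ = atan2(p_y, p_x) ≈ -21.08°.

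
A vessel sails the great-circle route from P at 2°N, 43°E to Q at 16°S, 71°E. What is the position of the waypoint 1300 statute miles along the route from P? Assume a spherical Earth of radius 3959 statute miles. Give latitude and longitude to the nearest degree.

≈ 8°S, 59°E

From cos δ = sin φ₁ sin φ₂ + cos φ₁ cos φ₂ cos Δλ, the central angle is δ ≈ 0.576 rad (33.0°). The total great-circle distance is δ·R ≈ 0.576 × 3959 ≈ 2281 mi, so the target fraction is f = 1300/2281 ≈ 0.570.
Interpolate at f ≈ 0.570 with slerp weights a = sin((1−f)δ)/sin δ ≈ 0.450, b = sin(fδ)/sin δ ≈ 0.592.
p = a·p₁ + b·p₂ ≈ (0.514, 0.845, -0.147); φ = arcsin(p_z) ≈ -8.48°, λ = atan2(p_y, p_x) ≈ 58.67°.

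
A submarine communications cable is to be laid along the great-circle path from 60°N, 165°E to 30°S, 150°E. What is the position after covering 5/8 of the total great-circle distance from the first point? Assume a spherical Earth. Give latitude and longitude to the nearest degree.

≈ 4°N, 154°E

Convert each endpoint to a unit vector on the sphere (x = cos φ cos λ, y = cos φ sin λ, z = sin φ).
The central angle between the endpoints is δ = arccos(p₁·p₂) ≈ 1.586 rad (90.8°).
Interpolate at f = 5/8 with slerp weights a = sin((1−f)δ)/sin δ ≈ 0.560, b = sin(fδ)/sin δ ≈ 0.837.
p = a·p₁ + b·p₂ ≈ (-0.898, 0.435, 0.067); φ = arcsin(p_z) ≈ 3.83°, λ = atan2(p_y, p_x) ≈ 154.17°.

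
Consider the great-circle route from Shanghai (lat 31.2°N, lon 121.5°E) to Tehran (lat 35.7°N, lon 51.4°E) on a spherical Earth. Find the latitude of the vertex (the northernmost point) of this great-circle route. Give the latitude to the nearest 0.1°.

The great circle lies in the plane with unit normal n̂ = (p₁ × p₂)/|p₁ × p₂|.
Here n̂_z ≈ -0.775; the vertex latitude is φ_max = arccos|n̂_z| ≈ 39.2°.
Check via Clairaut: cos φ_max = |cos φ₁| · sin C = cos(31.2°)·sin(65.0°) ≈ 0.775, again giving ≈ 39.2°.

≈ 39.2°N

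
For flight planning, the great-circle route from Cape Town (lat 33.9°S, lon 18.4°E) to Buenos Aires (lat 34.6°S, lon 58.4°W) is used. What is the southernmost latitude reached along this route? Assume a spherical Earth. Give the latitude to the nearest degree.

The great circle lies in the plane with unit normal n̂ = (p₁ × p₂)/|p₁ × p₂|.
Here n̂_z ≈ -0.755; the vertex latitude is φ_max = arccos|n̂_z| ≈ 41.0°.
Check via Clairaut: cos φ_max = |cos φ₁| · sin C = cos(33.9°)·sin(114.6°) ≈ 0.755, again giving ≈ 41.0°.

≈ 41°S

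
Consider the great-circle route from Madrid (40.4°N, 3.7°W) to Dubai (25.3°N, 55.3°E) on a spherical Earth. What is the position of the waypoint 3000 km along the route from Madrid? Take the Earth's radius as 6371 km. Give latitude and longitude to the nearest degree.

Convert each endpoint to a unit vector on the sphere (x = cos φ cos λ, y = cos φ sin λ, z = sin φ).
The central angle between the endpoints is δ = arccos(p₁·p₂) ≈ 0.887 rad (50.8°). The total great-circle distance is δ·R ≈ 0.887 × 6371 ≈ 5652 km, so the target fraction is f = 3000/5652 ≈ 0.531.
Interpolate at f ≈ 0.531 with slerp weights a = sin((1−f)δ)/sin δ ≈ 0.522, b = sin(fδ)/sin δ ≈ 0.585.
p = a·p₁ + b·p₂ ≈ (0.698, 0.409, 0.588); φ = arcsin(p_z) ≈ 36.02°, λ = atan2(p_y, p_x) ≈ 30.40°.

≈ 36°N, 30°E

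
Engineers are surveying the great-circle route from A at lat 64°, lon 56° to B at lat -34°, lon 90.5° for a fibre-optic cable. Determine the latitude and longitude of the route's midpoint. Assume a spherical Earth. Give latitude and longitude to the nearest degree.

≈ lat 16°, lon 79°

Write both endpoints as unit vectors p₁, p₂ with components (cos φ cos λ, cos φ sin λ, sin φ).
The central angle between the endpoints is δ = arccos(p₁·p₂) ≈ 1.775 rad (101.7°).
Interpolate at f = 1/2 with slerp weights a = sin((1−f)δ)/sin δ ≈ 0.792, b = sin(fδ)/sin δ ≈ 0.792.
p = a·p₁ + b·p₂ ≈ (0.188, 0.945, 0.269); φ = arcsin(p_z) ≈ 15.60°, λ = atan2(p_y, p_x) ≈ 78.72°.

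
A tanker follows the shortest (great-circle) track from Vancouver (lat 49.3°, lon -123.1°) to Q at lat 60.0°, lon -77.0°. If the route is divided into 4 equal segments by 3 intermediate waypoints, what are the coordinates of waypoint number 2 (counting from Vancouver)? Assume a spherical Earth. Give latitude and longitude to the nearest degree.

From cos δ = sin φ₁ sin φ₂ + cos φ₁ cos φ₂ cos Δλ, the central angle is δ ≈ 0.489 rad (28.0°).
Interpolate at f = 2/4 with slerp weights a = sin((1−f)δ)/sin δ ≈ 0.515, b = sin(fδ)/sin δ ≈ 0.515.
p = a·p₁ + b·p₂ ≈ (-0.126, -0.533, 0.837); φ = arcsin(p_z) ≈ 56.83°, λ = atan2(p_y, p_x) ≈ -103.27°.

≈ lat 57°, lon -103°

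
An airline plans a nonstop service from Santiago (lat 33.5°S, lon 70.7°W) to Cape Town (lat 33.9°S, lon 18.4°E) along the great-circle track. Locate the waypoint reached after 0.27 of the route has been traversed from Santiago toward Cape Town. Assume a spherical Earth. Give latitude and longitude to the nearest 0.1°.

Convert each endpoint to a unit vector on the sphere (x = cos φ cos λ, y = cos φ sin λ, z = sin φ).
The central angle between the endpoints is δ = arccos(p₁·p₂) ≈ 1.246 rad (71.4°).
Interpolate at f = 0.27 with slerp weights a = sin((1−f)δ)/sin δ ≈ 0.833, b = sin(fδ)/sin δ ≈ 0.348.
p = a·p₁ + b·p₂ ≈ (0.504, -0.564, -0.654); φ = arcsin(p_z) ≈ -40.84°, λ = atan2(p_y, p_x) ≈ -48.23°.

≈ lat 40.8°S, lon 48.2°W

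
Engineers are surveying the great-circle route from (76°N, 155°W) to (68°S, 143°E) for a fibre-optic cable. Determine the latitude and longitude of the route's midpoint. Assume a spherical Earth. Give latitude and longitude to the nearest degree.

≈ (5°N, 167°E)

Write both endpoints as unit vectors p₁, p₂ with components (cos φ cos λ, cos φ sin λ, sin φ).
The central angle between the endpoints is δ = arccos(p₁·p₂) ≈ 2.600 rad (149.0°).
Interpolate at f = 1/2 with slerp weights a = sin((1−f)δ)/sin δ ≈ 1.871, b = sin(fδ)/sin δ ≈ 1.871.
p = a·p₁ + b·p₂ ≈ (-0.970, 0.230, 0.081); φ = arcsin(p_z) ≈ 4.63°, λ = atan2(p_y, p_x) ≈ 166.63°.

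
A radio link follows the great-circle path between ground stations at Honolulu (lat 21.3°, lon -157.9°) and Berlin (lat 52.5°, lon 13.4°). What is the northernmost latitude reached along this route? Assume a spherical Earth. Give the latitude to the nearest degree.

≈ 85°

The great circle lies in the plane with unit normal n̂ = (p₁ × p₂)/|p₁ × p₂|.
Here n̂_z ≈ +0.089; the vertex latitude is φ_max = arccos|n̂_z| ≈ 84.9°.
Check via Clairaut: cos φ_max = |cos φ₁| · sin C = cos(21.3°)·sin(5.5°) ≈ 0.089, again giving ≈ 84.9°.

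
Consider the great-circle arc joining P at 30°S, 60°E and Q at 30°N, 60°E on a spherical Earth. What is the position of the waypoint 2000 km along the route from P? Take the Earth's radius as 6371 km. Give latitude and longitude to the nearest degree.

≈ 12°S, 60°E

Write both endpoints as unit vectors p₁, p₂ with components (cos φ cos λ, cos φ sin λ, sin φ).
The central angle between the endpoints is δ = arccos(p₁·p₂) ≈ 1.047 rad (60.0°). The total great-circle distance is δ·R ≈ 1.047 × 6371 ≈ 6672 km, so the target fraction is f = 2000/6672 ≈ 0.300.
Interpolate at f ≈ 0.300 with slerp weights a = sin((1−f)δ)/sin δ ≈ 0.773, b = sin(fδ)/sin δ ≈ 0.357.
p = a·p₁ + b·p₂ ≈ (0.489, 0.847, -0.208); φ = arcsin(p_z) ≈ -12.01°, λ = atan2(p_y, p_x) ≈ 60.00°.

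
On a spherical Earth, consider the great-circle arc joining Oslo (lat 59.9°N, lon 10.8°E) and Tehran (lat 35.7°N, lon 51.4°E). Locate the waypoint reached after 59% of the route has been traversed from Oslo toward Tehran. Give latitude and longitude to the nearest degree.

From cos δ = sin φ₁ sin φ₂ + cos φ₁ cos φ₂ cos Δλ, the central angle is δ ≈ 0.620 rad (35.5°).
Interpolate at f = 0.59 with slerp weights a = sin((1−f)δ)/sin δ ≈ 0.433, b = sin(fδ)/sin δ ≈ 0.616.
p = a·p₁ + b·p₂ ≈ (0.525, 0.431, 0.734); φ = arcsin(p_z) ≈ 47.19°, λ = atan2(p_y, p_x) ≈ 39.40°.

≈ lat 47°N, lon 39°E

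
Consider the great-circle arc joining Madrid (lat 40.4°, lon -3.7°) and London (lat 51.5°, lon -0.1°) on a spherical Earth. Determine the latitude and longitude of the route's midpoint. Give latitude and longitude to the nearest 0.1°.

≈ lat 46.0°, lon -2.1°

Write both endpoints as unit vectors p₁, p₂ with components (cos φ cos λ, cos φ sin λ, sin φ).
The central angle between the endpoints is δ = arccos(p₁·p₂) ≈ 0.199 rad (11.4°).
Interpolate at f = 1/2 with slerp weights a = sin((1−f)δ)/sin δ ≈ 0.502, b = sin(fδ)/sin δ ≈ 0.502.
p = a·p₁ + b·p₂ ≈ (0.695, -0.025, 0.719); φ = arcsin(p_z) ≈ 45.96°, λ = atan2(p_y, p_x) ≈ -2.08°.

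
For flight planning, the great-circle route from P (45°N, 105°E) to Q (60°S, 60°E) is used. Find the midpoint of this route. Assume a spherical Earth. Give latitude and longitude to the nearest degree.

From cos δ = sin φ₁ sin φ₂ + cos φ₁ cos φ₂ cos Δλ, the central angle is δ ≈ 1.942 rad (111.2°).
Interpolate at f = 1/2 with slerp weights a = sin((1−f)δ)/sin δ ≈ 0.886, b = sin(fδ)/sin δ ≈ 0.886.
p = a·p₁ + b·p₂ ≈ (0.059, 0.988, -0.141); φ = arcsin(p_z) ≈ -8.09°, λ = atan2(p_y, p_x) ≈ 86.57°.

≈ (8°S, 87°E)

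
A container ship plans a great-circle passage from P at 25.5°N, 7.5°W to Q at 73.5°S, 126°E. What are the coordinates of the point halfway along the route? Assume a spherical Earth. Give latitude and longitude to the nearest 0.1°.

≈ 35.7°S, 8.7°E

Write both endpoints as unit vectors p₁, p₂ with components (cos φ cos λ, cos φ sin λ, sin φ).
The central angle between the endpoints is δ = arccos(p₁·p₂) ≈ 2.201 rad (126.1°).
Interpolate at f = 1/2 with slerp weights a = sin((1−f)δ)/sin δ ≈ 1.103, b = sin(fδ)/sin δ ≈ 1.103.
p = a·p₁ + b·p₂ ≈ (0.803, 0.124, -0.583); φ = arcsin(p_z) ≈ -35.65°, λ = atan2(p_y, p_x) ≈ 8.74°.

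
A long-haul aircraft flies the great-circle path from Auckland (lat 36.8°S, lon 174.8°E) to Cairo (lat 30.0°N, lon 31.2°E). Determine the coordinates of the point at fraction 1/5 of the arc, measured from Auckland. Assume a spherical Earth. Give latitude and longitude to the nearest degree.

≈ lat 32°S, lon 139°E

Convert each endpoint to a unit vector on the sphere (x = cos φ cos λ, y = cos φ sin λ, z = sin φ).
The central angle between the endpoints is δ = arccos(p₁·p₂) ≈ 2.602 rad (149.1°).
Interpolate at f = 1/5 with slerp weights a = sin((1−f)δ)/sin δ ≈ 1.697, b = sin(fδ)/sin δ ≈ 0.967.
p = a·p₁ + b·p₂ ≈ (-0.637, 0.557, -0.533); φ = arcsin(p_z) ≈ -32.21°, λ = atan2(p_y, p_x) ≈ 138.84°.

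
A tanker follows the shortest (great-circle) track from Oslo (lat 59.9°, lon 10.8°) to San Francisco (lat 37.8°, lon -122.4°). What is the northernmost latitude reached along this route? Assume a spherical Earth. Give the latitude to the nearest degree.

≈ 73°

The great circle lies in the plane with unit normal n̂ = (p₁ × p₂)/|p₁ × p₂|.
Here n̂_z ≈ -0.299; the vertex latitude is φ_max = arccos|n̂_z| ≈ 72.6°.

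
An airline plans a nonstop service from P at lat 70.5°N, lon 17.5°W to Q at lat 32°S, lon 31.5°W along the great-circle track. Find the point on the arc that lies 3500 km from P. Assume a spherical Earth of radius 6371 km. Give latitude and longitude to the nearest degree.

≈ lat 39°N, lon 26°W

The haversine formula gives a central angle δ ≈ 1.798 rad (103.0°) between the endpoints. The total great-circle distance is δ·R ≈ 1.798 × 6371 ≈ 11452 km, so the target fraction is f = 3500/11452 ≈ 0.306.
Interpolate at f ≈ 0.306 with slerp weights a = sin((1−f)δ)/sin δ ≈ 0.973, b = sin(fδ)/sin δ ≈ 0.536.
p = a·p₁ + b·p₂ ≈ (0.697, -0.335, 0.634); φ = arcsin(p_z) ≈ 39.31°, λ = atan2(p_y, p_x) ≈ -25.67°.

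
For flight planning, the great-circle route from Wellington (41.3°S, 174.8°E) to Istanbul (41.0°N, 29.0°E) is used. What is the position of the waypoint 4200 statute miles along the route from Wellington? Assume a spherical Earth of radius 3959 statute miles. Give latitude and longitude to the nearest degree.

≈ (11°S, 114°E)

The haversine formula gives a central angle δ ≈ 2.695 rad (154.4°) between the endpoints. The total great-circle distance is δ·R ≈ 2.695 × 3959 ≈ 10670 mi, so the target fraction is f = 4200/10670 ≈ 0.394.
Interpolate at f ≈ 0.394 with slerp weights a = sin((1−f)δ)/sin δ ≈ 2.311, b = sin(fδ)/sin δ ≈ 2.021.
p = a·p₁ + b·p₂ ≈ (-0.395, 0.897, -0.199); φ = arcsin(p_z) ≈ -11.50°, λ = atan2(p_y, p_x) ≈ 113.77°.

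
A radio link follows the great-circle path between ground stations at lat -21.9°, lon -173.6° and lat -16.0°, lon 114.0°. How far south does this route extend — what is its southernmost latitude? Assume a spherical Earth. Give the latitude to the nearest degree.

≈ -24°

The great circle lies in the plane with unit normal n̂ = (p₁ × p₂)/|p₁ × p₂|.
Here n̂_z ≈ -0.916; the vertex latitude is φ_max = arccos|n̂_z| ≈ 23.6°.
Check via Clairaut: cos φ_max = |cos φ₁| · sin C = cos(21.9°)·sin(99.1°) ≈ 0.916, again giving ≈ 23.6°.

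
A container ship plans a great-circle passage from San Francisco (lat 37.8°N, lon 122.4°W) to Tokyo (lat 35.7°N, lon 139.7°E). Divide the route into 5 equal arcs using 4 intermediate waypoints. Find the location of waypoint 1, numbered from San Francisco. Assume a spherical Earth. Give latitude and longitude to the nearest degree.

≈ lat 45°N, lon 140°W

Write both endpoints as unit vectors p₁, p₂ with components (cos φ cos λ, cos φ sin λ, sin φ).
The central angle between the endpoints is δ = arccos(p₁·p₂) ≈ 1.298 rad (74.4°).
Interpolate at f = 1/5 with slerp weights a = sin((1−f)δ)/sin δ ≈ 0.895, b = sin(fδ)/sin δ ≈ 0.267.
p = a·p₁ + b·p₂ ≈ (-0.544, -0.457, 0.704); φ = arcsin(p_z) ≈ 44.74°, λ = atan2(p_y, p_x) ≈ -139.97°.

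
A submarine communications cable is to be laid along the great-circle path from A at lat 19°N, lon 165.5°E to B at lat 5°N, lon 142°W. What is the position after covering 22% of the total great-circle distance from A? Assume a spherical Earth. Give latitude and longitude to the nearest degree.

≈ lat 17°N, lon 178°E

Write both endpoints as unit vectors p₁, p₂ with components (cos φ cos λ, cos φ sin λ, sin φ).
The central angle between the endpoints is δ = arccos(p₁·p₂) ≈ 0.925 rad (53.0°).
Interpolate at f = 0.22 with slerp weights a = sin((1−f)δ)/sin δ ≈ 0.827, b = sin(fδ)/sin δ ≈ 0.253.
p = a·p₁ + b·p₂ ≈ (-0.956, 0.041, 0.291); φ = arcsin(p_z) ≈ 16.94°, λ = atan2(p_y, p_x) ≈ 177.57°.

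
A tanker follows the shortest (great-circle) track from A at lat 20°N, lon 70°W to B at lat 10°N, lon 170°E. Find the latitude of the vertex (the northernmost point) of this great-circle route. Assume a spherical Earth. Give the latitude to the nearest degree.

≈ 29°N

The great circle lies in the plane with unit normal n̂ = (p₁ × p₂)/|p₁ × p₂|.
Here n̂_z ≈ -0.876; the vertex latitude is φ_max = arccos|n̂_z| ≈ 28.9°.
Check via Clairaut: cos φ_max = |cos φ₁| · sin C = cos(20.0°)·sin(68.8°) ≈ 0.876, again giving ≈ 28.9°.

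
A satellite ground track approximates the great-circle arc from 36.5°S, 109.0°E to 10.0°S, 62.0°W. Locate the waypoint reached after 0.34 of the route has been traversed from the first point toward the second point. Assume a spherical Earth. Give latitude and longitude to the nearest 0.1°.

The haversine formula gives a central angle δ ≈ 2.317 rad (132.7°) between the endpoints.
Interpolate at f = 0.34 with slerp weights a = sin((1−f)δ)/sin δ ≈ 1.360, b = sin(fδ)/sin δ ≈ 0.965.
p = a·p₁ + b·p₂ ≈ (0.090, 0.195, -0.977); φ = arcsin(p_z) ≈ -77.60°, λ = atan2(p_y, p_x) ≈ 65.19°.

≈ 77.6°S, 65.2°E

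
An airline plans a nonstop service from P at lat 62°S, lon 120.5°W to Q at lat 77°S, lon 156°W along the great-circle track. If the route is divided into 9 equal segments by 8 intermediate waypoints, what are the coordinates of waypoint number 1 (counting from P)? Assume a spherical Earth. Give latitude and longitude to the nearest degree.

The haversine formula gives a central angle δ ≈ 0.329 rad (18.9°) between the endpoints.
Interpolate at f = 1/9 with slerp weights a = sin((1−f)δ)/sin δ ≈ 0.892, b = sin(fδ)/sin δ ≈ 0.113.
p = a·p₁ + b·p₂ ≈ (-0.236, -0.371, -0.898); φ = arcsin(p_z) ≈ -63.90°, λ = atan2(p_y, p_x) ≈ -122.43°.

≈ lat 64°S, lon 122°W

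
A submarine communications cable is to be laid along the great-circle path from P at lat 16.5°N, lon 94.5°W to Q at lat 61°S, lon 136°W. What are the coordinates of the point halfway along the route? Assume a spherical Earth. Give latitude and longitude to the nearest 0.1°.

≈ lat 23.5°S, lon 108.2°W

The haversine formula gives a central angle δ ≈ 1.471 rad (84.3°) between the endpoints.
Interpolate at f = 1/2 with slerp weights a = sin((1−f)δ)/sin δ ≈ 0.674, b = sin(fδ)/sin δ ≈ 0.674.
p = a·p₁ + b·p₂ ≈ (-0.286, -0.872, -0.398); φ = arcsin(p_z) ≈ -23.47°, λ = atan2(p_y, p_x) ≈ -108.16°.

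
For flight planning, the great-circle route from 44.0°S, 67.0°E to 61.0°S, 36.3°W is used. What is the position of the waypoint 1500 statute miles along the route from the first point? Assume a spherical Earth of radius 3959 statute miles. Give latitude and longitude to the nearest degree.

Write both endpoints as unit vectors p₁, p₂ with components (cos φ cos λ, cos φ sin λ, sin φ).
The central angle between the endpoints is δ = arccos(p₁·p₂) ≈ 1.015 rad (58.2°). The total great-circle distance is δ·R ≈ 1.015 × 3959 ≈ 4020 mi, so the target fraction is f = 1500/4020 ≈ 0.373.
Interpolate at f ≈ 0.373 with slerp weights a = sin((1−f)δ)/sin δ ≈ 0.700, b = sin(fδ)/sin δ ≈ 0.435.
p = a·p₁ + b·p₂ ≈ (0.367, 0.338, -0.867); φ = arcsin(p_z) ≈ -60.07°, λ = atan2(p_y, p_x) ≈ 42.69°.

≈ 60°S, 43°E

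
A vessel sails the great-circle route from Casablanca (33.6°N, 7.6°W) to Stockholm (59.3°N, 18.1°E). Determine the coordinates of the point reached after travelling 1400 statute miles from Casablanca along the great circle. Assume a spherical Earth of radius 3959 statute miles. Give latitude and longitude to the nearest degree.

Write both endpoints as unit vectors p₁, p₂ with components (cos φ cos λ, cos φ sin λ, sin φ).
The central angle between the endpoints is δ = arccos(p₁·p₂) ≈ 0.537 rad (30.8°). The total great-circle distance is δ·R ≈ 0.537 × 3959 ≈ 2128 mi, so the target fraction is f = 1400/2128 ≈ 0.658.
Interpolate at f ≈ 0.658 with slerp weights a = sin((1−f)δ)/sin δ ≈ 0.357, b = sin(fδ)/sin δ ≈ 0.676.
p = a·p₁ + b·p₂ ≈ (0.623, 0.068, 0.779); φ = arcsin(p_z) ≈ 51.19°, λ = atan2(p_y, p_x) ≈ 6.22°.

≈ 51°N, 6°E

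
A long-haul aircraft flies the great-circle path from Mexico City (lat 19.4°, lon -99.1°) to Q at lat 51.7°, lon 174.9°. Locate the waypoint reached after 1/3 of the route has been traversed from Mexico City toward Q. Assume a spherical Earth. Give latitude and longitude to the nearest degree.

Write both endpoints as unit vectors p₁, p₂ with components (cos φ cos λ, cos φ sin λ, sin φ).
The central angle between the endpoints is δ = arccos(p₁·p₂) ≈ 1.265 rad (72.5°).
Interpolate at f = 1/3 with slerp weights a = sin((1−f)δ)/sin δ ≈ 0.783, b = sin(fδ)/sin δ ≈ 0.429.
p = a·p₁ + b·p₂ ≈ (-0.382, -0.706, 0.597); φ = arcsin(p_z) ≈ 36.65°, λ = atan2(p_y, p_x) ≈ -118.41°.

≈ lat 37°, lon -118°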